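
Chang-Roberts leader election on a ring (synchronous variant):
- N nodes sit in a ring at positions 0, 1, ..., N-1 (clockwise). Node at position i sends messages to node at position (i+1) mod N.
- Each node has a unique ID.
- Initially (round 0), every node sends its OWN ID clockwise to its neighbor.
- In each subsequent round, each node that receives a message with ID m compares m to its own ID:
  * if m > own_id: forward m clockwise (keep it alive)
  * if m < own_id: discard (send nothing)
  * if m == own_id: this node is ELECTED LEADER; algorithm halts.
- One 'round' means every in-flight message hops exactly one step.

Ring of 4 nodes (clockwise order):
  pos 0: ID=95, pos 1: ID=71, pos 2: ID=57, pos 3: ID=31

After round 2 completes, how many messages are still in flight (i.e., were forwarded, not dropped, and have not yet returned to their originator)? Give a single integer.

Answer: 2

Derivation:
Round 1: pos1(id71) recv 95: fwd; pos2(id57) recv 71: fwd; pos3(id31) recv 57: fwd; pos0(id95) recv 31: drop
Round 2: pos2(id57) recv 95: fwd; pos3(id31) recv 71: fwd; pos0(id95) recv 57: drop
After round 2: 2 messages still in flight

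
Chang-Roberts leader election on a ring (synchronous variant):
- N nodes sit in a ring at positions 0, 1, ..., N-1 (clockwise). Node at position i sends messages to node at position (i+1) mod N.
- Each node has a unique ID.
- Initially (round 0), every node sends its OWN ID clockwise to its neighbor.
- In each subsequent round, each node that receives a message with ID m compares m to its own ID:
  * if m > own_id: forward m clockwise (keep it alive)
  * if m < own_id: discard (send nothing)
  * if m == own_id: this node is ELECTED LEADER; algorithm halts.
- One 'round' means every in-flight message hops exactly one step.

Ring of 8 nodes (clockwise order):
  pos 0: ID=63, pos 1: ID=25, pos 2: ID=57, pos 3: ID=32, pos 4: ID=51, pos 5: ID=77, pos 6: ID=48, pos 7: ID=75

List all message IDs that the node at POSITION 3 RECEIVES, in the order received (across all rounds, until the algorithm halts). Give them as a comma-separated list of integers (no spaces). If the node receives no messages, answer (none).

Round 1: pos1(id25) recv 63: fwd; pos2(id57) recv 25: drop; pos3(id32) recv 57: fwd; pos4(id51) recv 32: drop; pos5(id77) recv 51: drop; pos6(id48) recv 77: fwd; pos7(id75) recv 48: drop; pos0(id63) recv 75: fwd
Round 2: pos2(id57) recv 63: fwd; pos4(id51) recv 57: fwd; pos7(id75) recv 77: fwd; pos1(id25) recv 75: fwd
Round 3: pos3(id32) recv 63: fwd; pos5(id77) recv 57: drop; pos0(id63) recv 77: fwd; pos2(id57) recv 75: fwd
Round 4: pos4(id51) recv 63: fwd; pos1(id25) recv 77: fwd; pos3(id32) recv 75: fwd
Round 5: pos5(id77) recv 63: drop; pos2(id57) recv 77: fwd; pos4(id51) recv 75: fwd
Round 6: pos3(id32) recv 77: fwd; pos5(id77) recv 75: drop
Round 7: pos4(id51) recv 77: fwd
Round 8: pos5(id77) recv 77: ELECTED

Answer: 57,63,75,77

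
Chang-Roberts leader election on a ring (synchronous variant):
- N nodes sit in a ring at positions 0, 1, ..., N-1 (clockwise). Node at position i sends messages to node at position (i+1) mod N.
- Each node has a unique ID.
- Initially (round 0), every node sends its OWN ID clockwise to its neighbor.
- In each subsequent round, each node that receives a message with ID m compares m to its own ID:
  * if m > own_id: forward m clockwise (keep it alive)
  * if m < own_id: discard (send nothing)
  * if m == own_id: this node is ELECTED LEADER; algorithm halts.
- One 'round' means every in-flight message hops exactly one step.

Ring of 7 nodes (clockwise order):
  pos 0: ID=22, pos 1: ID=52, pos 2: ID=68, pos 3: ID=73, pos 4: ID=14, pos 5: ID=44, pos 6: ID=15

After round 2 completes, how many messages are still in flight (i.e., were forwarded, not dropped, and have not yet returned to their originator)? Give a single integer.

Answer: 2

Derivation:
Round 1: pos1(id52) recv 22: drop; pos2(id68) recv 52: drop; pos3(id73) recv 68: drop; pos4(id14) recv 73: fwd; pos5(id44) recv 14: drop; pos6(id15) recv 44: fwd; pos0(id22) recv 15: drop
Round 2: pos5(id44) recv 73: fwd; pos0(id22) recv 44: fwd
After round 2: 2 messages still in flight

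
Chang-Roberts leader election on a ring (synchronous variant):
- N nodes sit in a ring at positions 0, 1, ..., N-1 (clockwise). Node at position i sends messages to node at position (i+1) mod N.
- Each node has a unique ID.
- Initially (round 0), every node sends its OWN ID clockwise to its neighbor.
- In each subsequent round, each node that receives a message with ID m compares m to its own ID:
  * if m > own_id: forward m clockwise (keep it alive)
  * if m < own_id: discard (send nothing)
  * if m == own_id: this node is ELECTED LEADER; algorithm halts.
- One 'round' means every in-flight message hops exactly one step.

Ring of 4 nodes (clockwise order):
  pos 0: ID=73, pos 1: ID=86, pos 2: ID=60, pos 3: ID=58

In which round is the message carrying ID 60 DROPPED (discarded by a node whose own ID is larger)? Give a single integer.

Answer: 2

Derivation:
Round 1: pos1(id86) recv 73: drop; pos2(id60) recv 86: fwd; pos3(id58) recv 60: fwd; pos0(id73) recv 58: drop
Round 2: pos3(id58) recv 86: fwd; pos0(id73) recv 60: drop
Round 3: pos0(id73) recv 86: fwd
Round 4: pos1(id86) recv 86: ELECTED
Message ID 60 originates at pos 2; dropped at pos 0 in round 2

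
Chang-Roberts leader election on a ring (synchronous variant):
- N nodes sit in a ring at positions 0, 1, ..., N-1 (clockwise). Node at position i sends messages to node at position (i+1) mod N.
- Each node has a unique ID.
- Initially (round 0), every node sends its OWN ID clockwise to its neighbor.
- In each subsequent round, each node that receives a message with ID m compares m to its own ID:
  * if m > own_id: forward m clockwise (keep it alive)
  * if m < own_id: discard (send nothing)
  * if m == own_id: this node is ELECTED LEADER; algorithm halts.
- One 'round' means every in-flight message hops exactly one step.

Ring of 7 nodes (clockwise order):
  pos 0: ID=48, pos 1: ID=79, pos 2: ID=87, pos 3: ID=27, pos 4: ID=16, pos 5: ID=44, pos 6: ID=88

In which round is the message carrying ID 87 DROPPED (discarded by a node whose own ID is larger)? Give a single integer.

Round 1: pos1(id79) recv 48: drop; pos2(id87) recv 79: drop; pos3(id27) recv 87: fwd; pos4(id16) recv 27: fwd; pos5(id44) recv 16: drop; pos6(id88) recv 44: drop; pos0(id48) recv 88: fwd
Round 2: pos4(id16) recv 87: fwd; pos5(id44) recv 27: drop; pos1(id79) recv 88: fwd
Round 3: pos5(id44) recv 87: fwd; pos2(id87) recv 88: fwd
Round 4: pos6(id88) recv 87: drop; pos3(id27) recv 88: fwd
Round 5: pos4(id16) recv 88: fwd
Round 6: pos5(id44) recv 88: fwd
Round 7: pos6(id88) recv 88: ELECTED
Message ID 87 originates at pos 2; dropped at pos 6 in round 4

Answer: 4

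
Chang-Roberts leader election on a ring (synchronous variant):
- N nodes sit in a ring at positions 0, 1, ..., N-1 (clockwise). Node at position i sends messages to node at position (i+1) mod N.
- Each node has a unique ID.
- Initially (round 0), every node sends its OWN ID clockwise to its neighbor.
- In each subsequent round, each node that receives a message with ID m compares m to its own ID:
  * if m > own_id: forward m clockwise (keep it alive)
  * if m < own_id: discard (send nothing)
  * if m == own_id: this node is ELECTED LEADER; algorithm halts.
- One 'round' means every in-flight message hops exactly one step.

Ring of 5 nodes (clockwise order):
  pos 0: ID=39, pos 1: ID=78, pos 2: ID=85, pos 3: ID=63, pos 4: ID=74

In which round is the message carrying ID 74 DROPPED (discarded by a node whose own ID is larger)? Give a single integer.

Round 1: pos1(id78) recv 39: drop; pos2(id85) recv 78: drop; pos3(id63) recv 85: fwd; pos4(id74) recv 63: drop; pos0(id39) recv 74: fwd
Round 2: pos4(id74) recv 85: fwd; pos1(id78) recv 74: drop
Round 3: pos0(id39) recv 85: fwd
Round 4: pos1(id78) recv 85: fwd
Round 5: pos2(id85) recv 85: ELECTED
Message ID 74 originates at pos 4; dropped at pos 1 in round 2

Answer: 2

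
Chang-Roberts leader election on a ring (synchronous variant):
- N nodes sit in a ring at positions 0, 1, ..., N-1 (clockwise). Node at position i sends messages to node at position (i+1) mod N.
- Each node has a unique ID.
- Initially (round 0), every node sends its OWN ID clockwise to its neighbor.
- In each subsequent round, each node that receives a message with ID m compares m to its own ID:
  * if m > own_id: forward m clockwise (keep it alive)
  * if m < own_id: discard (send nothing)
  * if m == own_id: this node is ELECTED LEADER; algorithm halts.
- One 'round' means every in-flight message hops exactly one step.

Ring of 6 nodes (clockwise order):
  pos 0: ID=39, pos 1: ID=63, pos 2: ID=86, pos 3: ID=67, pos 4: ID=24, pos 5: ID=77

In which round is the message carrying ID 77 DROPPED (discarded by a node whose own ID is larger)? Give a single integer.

Answer: 3

Derivation:
Round 1: pos1(id63) recv 39: drop; pos2(id86) recv 63: drop; pos3(id67) recv 86: fwd; pos4(id24) recv 67: fwd; pos5(id77) recv 24: drop; pos0(id39) recv 77: fwd
Round 2: pos4(id24) recv 86: fwd; pos5(id77) recv 67: drop; pos1(id63) recv 77: fwd
Round 3: pos5(id77) recv 86: fwd; pos2(id86) recv 77: drop
Round 4: pos0(id39) recv 86: fwd
Round 5: pos1(id63) recv 86: fwd
Round 6: pos2(id86) recv 86: ELECTED
Message ID 77 originates at pos 5; dropped at pos 2 in round 3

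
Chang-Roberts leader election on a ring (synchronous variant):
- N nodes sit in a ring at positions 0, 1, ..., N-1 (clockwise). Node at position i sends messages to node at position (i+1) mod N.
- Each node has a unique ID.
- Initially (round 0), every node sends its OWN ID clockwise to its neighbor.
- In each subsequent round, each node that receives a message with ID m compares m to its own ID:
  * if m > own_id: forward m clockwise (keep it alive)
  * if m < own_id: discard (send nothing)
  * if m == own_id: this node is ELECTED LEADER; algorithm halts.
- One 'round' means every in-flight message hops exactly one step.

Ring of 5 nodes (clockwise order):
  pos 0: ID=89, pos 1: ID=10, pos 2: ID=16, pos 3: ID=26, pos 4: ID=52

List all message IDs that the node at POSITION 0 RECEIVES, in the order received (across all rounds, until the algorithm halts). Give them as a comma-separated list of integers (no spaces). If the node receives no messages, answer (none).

Round 1: pos1(id10) recv 89: fwd; pos2(id16) recv 10: drop; pos3(id26) recv 16: drop; pos4(id52) recv 26: drop; pos0(id89) recv 52: drop
Round 2: pos2(id16) recv 89: fwd
Round 3: pos3(id26) recv 89: fwd
Round 4: pos4(id52) recv 89: fwd
Round 5: pos0(id89) recv 89: ELECTED

Answer: 52,89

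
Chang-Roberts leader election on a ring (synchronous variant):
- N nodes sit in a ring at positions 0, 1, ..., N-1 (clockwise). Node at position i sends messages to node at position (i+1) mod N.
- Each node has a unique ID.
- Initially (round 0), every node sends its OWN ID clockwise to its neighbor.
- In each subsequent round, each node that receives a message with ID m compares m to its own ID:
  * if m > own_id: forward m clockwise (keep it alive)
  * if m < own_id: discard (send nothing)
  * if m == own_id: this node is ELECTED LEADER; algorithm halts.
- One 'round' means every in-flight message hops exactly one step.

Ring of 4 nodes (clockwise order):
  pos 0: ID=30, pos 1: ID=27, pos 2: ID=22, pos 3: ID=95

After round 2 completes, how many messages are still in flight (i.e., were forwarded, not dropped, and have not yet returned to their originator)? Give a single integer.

Round 1: pos1(id27) recv 30: fwd; pos2(id22) recv 27: fwd; pos3(id95) recv 22: drop; pos0(id30) recv 95: fwd
Round 2: pos2(id22) recv 30: fwd; pos3(id95) recv 27: drop; pos1(id27) recv 95: fwd
After round 2: 2 messages still in flight

Answer: 2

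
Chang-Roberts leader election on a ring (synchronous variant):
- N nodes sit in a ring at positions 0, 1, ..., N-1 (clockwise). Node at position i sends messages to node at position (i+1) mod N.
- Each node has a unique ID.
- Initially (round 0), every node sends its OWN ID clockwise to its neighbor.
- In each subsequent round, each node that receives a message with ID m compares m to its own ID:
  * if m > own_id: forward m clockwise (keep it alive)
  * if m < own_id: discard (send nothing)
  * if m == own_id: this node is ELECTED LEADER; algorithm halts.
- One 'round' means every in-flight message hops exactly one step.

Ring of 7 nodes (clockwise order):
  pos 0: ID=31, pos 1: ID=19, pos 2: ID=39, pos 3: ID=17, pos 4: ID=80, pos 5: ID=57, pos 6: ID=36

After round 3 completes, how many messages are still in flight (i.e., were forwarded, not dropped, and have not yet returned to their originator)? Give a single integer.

Round 1: pos1(id19) recv 31: fwd; pos2(id39) recv 19: drop; pos3(id17) recv 39: fwd; pos4(id80) recv 17: drop; pos5(id57) recv 80: fwd; pos6(id36) recv 57: fwd; pos0(id31) recv 36: fwd
Round 2: pos2(id39) recv 31: drop; pos4(id80) recv 39: drop; pos6(id36) recv 80: fwd; pos0(id31) recv 57: fwd; pos1(id19) recv 36: fwd
Round 3: pos0(id31) recv 80: fwd; pos1(id19) recv 57: fwd; pos2(id39) recv 36: drop
After round 3: 2 messages still in flight

Answer: 2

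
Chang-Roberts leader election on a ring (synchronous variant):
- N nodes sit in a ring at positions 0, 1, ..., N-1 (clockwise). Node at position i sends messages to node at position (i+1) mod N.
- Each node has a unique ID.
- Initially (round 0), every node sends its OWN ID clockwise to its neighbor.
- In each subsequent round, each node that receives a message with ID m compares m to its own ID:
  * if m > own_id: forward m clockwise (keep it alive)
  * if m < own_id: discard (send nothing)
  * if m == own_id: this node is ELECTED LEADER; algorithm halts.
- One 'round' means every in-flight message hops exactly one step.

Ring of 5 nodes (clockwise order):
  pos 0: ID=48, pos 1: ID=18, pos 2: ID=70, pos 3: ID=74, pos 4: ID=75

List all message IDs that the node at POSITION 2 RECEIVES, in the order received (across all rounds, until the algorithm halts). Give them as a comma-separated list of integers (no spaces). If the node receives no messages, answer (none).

Answer: 18,48,75

Derivation:
Round 1: pos1(id18) recv 48: fwd; pos2(id70) recv 18: drop; pos3(id74) recv 70: drop; pos4(id75) recv 74: drop; pos0(id48) recv 75: fwd
Round 2: pos2(id70) recv 48: drop; pos1(id18) recv 75: fwd
Round 3: pos2(id70) recv 75: fwd
Round 4: pos3(id74) recv 75: fwd
Round 5: pos4(id75) recv 75: ELECTED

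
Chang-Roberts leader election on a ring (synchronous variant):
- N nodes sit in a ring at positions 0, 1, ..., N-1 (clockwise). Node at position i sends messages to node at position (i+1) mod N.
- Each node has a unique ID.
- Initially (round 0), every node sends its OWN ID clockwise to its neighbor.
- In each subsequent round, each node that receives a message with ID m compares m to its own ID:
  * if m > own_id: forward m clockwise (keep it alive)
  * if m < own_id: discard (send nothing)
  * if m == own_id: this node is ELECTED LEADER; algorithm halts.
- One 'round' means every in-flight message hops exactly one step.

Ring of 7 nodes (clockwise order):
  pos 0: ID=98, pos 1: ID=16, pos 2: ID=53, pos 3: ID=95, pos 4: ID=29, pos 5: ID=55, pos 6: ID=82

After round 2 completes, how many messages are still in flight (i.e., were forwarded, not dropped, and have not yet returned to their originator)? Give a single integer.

Round 1: pos1(id16) recv 98: fwd; pos2(id53) recv 16: drop; pos3(id95) recv 53: drop; pos4(id29) recv 95: fwd; pos5(id55) recv 29: drop; pos6(id82) recv 55: drop; pos0(id98) recv 82: drop
Round 2: pos2(id53) recv 98: fwd; pos5(id55) recv 95: fwd
After round 2: 2 messages still in flight

Answer: 2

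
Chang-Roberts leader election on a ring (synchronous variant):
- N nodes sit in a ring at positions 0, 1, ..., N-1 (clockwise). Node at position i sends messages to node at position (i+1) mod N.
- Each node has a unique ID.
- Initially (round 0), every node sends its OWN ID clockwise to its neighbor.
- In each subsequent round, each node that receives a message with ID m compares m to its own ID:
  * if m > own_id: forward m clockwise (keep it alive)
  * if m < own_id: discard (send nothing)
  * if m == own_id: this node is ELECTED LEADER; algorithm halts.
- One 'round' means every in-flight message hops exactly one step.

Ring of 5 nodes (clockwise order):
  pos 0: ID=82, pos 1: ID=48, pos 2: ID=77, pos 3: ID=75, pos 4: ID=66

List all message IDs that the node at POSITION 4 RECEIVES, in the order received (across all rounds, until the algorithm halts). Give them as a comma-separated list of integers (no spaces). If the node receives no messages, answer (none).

Round 1: pos1(id48) recv 82: fwd; pos2(id77) recv 48: drop; pos3(id75) recv 77: fwd; pos4(id66) recv 75: fwd; pos0(id82) recv 66: drop
Round 2: pos2(id77) recv 82: fwd; pos4(id66) recv 77: fwd; pos0(id82) recv 75: drop
Round 3: pos3(id75) recv 82: fwd; pos0(id82) recv 77: drop
Round 4: pos4(id66) recv 82: fwd
Round 5: pos0(id82) recv 82: ELECTED

Answer: 75,77,82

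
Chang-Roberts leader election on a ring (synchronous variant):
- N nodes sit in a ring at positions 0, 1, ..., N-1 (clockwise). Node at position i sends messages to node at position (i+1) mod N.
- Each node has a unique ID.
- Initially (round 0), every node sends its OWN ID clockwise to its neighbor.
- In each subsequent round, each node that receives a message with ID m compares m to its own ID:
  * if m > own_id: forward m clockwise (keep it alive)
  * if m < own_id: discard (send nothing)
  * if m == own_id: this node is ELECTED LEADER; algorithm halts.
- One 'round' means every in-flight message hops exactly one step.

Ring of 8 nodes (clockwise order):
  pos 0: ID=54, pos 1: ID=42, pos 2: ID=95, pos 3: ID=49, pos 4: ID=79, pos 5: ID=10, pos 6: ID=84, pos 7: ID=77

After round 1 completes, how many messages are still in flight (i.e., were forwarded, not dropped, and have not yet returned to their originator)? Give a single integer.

Answer: 5

Derivation:
Round 1: pos1(id42) recv 54: fwd; pos2(id95) recv 42: drop; pos3(id49) recv 95: fwd; pos4(id79) recv 49: drop; pos5(id10) recv 79: fwd; pos6(id84) recv 10: drop; pos7(id77) recv 84: fwd; pos0(id54) recv 77: fwd
After round 1: 5 messages still in flight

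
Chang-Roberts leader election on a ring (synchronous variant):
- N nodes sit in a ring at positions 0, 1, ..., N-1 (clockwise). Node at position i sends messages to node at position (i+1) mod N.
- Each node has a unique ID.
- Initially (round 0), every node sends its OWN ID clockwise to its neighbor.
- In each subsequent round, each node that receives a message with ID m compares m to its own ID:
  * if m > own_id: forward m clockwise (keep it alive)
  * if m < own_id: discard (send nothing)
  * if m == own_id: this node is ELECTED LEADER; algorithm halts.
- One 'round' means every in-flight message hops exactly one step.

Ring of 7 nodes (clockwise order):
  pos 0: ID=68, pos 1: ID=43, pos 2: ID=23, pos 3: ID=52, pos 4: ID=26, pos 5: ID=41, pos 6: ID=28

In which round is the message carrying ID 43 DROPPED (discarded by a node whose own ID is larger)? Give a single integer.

Round 1: pos1(id43) recv 68: fwd; pos2(id23) recv 43: fwd; pos3(id52) recv 23: drop; pos4(id26) recv 52: fwd; pos5(id41) recv 26: drop; pos6(id28) recv 41: fwd; pos0(id68) recv 28: drop
Round 2: pos2(id23) recv 68: fwd; pos3(id52) recv 43: drop; pos5(id41) recv 52: fwd; pos0(id68) recv 41: drop
Round 3: pos3(id52) recv 68: fwd; pos6(id28) recv 52: fwd
Round 4: pos4(id26) recv 68: fwd; pos0(id68) recv 52: drop
Round 5: pos5(id41) recv 68: fwd
Round 6: pos6(id28) recv 68: fwd
Round 7: pos0(id68) recv 68: ELECTED
Message ID 43 originates at pos 1; dropped at pos 3 in round 2

Answer: 2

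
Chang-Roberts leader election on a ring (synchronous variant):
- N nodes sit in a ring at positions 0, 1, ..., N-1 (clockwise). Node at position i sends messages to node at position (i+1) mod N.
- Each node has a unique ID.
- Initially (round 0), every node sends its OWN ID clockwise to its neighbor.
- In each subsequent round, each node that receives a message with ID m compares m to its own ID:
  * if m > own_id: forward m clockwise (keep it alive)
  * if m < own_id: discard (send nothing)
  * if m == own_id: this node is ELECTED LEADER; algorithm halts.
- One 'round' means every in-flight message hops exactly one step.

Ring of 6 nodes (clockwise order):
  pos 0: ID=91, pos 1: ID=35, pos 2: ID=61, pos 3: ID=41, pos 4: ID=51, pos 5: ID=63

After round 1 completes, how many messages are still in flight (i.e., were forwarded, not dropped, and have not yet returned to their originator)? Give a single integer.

Answer: 2

Derivation:
Round 1: pos1(id35) recv 91: fwd; pos2(id61) recv 35: drop; pos3(id41) recv 61: fwd; pos4(id51) recv 41: drop; pos5(id63) recv 51: drop; pos0(id91) recv 63: drop
After round 1: 2 messages still in flight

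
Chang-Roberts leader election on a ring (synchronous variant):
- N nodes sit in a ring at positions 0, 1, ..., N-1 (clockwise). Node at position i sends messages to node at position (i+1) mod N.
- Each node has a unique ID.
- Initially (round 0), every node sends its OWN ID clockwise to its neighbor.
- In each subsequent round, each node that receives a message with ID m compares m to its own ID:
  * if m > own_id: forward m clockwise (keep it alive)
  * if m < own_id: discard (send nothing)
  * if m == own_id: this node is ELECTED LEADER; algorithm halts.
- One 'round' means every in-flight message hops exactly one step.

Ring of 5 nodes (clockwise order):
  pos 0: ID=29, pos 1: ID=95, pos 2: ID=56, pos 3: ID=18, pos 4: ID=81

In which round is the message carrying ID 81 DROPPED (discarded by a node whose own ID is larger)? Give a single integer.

Answer: 2

Derivation:
Round 1: pos1(id95) recv 29: drop; pos2(id56) recv 95: fwd; pos3(id18) recv 56: fwd; pos4(id81) recv 18: drop; pos0(id29) recv 81: fwd
Round 2: pos3(id18) recv 95: fwd; pos4(id81) recv 56: drop; pos1(id95) recv 81: drop
Round 3: pos4(id81) recv 95: fwd
Round 4: pos0(id29) recv 95: fwd
Round 5: pos1(id95) recv 95: ELECTED
Message ID 81 originates at pos 4; dropped at pos 1 in round 2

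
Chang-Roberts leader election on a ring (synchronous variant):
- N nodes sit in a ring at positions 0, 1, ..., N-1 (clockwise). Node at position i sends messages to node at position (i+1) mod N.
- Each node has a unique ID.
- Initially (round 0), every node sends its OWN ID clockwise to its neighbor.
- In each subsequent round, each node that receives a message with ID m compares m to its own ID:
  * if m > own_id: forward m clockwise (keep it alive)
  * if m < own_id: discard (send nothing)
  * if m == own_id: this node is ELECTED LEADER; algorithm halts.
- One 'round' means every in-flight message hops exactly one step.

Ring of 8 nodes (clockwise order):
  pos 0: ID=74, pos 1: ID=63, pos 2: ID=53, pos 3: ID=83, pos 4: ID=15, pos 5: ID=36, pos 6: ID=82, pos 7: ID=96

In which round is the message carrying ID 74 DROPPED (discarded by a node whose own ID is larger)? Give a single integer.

Answer: 3

Derivation:
Round 1: pos1(id63) recv 74: fwd; pos2(id53) recv 63: fwd; pos3(id83) recv 53: drop; pos4(id15) recv 83: fwd; pos5(id36) recv 15: drop; pos6(id82) recv 36: drop; pos7(id96) recv 82: drop; pos0(id74) recv 96: fwd
Round 2: pos2(id53) recv 74: fwd; pos3(id83) recv 63: drop; pos5(id36) recv 83: fwd; pos1(id63) recv 96: fwd
Round 3: pos3(id83) recv 74: drop; pos6(id82) recv 83: fwd; pos2(id53) recv 96: fwd
Round 4: pos7(id96) recv 83: drop; pos3(id83) recv 96: fwd
Round 5: pos4(id15) recv 96: fwd
Round 6: pos5(id36) recv 96: fwd
Round 7: pos6(id82) recv 96: fwd
Round 8: pos7(id96) recv 96: ELECTED
Message ID 74 originates at pos 0; dropped at pos 3 in round 3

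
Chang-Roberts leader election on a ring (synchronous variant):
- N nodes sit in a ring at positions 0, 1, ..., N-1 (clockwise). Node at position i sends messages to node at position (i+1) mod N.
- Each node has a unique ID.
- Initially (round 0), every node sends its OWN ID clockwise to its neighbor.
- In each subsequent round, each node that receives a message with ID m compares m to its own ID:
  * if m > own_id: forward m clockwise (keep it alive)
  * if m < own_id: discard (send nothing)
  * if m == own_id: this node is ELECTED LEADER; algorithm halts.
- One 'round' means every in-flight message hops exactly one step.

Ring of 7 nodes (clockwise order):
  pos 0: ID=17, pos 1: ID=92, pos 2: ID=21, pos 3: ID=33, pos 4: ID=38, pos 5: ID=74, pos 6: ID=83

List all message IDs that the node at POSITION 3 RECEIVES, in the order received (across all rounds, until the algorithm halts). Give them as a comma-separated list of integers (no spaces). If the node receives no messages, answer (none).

Answer: 21,92

Derivation:
Round 1: pos1(id92) recv 17: drop; pos2(id21) recv 92: fwd; pos3(id33) recv 21: drop; pos4(id38) recv 33: drop; pos5(id74) recv 38: drop; pos6(id83) recv 74: drop; pos0(id17) recv 83: fwd
Round 2: pos3(id33) recv 92: fwd; pos1(id92) recv 83: drop
Round 3: pos4(id38) recv 92: fwd
Round 4: pos5(id74) recv 92: fwd
Round 5: pos6(id83) recv 92: fwd
Round 6: pos0(id17) recv 92: fwd
Round 7: pos1(id92) recv 92: ELECTED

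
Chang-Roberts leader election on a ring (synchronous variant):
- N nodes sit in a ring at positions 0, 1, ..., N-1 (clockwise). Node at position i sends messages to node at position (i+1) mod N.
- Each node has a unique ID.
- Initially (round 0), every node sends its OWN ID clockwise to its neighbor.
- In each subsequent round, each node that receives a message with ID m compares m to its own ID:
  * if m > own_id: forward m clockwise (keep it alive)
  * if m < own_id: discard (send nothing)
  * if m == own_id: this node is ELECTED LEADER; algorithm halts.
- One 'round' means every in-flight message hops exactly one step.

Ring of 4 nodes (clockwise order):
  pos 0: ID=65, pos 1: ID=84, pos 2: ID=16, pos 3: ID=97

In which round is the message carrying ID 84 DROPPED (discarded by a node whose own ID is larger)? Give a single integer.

Round 1: pos1(id84) recv 65: drop; pos2(id16) recv 84: fwd; pos3(id97) recv 16: drop; pos0(id65) recv 97: fwd
Round 2: pos3(id97) recv 84: drop; pos1(id84) recv 97: fwd
Round 3: pos2(id16) recv 97: fwd
Round 4: pos3(id97) recv 97: ELECTED
Message ID 84 originates at pos 1; dropped at pos 3 in round 2

Answer: 2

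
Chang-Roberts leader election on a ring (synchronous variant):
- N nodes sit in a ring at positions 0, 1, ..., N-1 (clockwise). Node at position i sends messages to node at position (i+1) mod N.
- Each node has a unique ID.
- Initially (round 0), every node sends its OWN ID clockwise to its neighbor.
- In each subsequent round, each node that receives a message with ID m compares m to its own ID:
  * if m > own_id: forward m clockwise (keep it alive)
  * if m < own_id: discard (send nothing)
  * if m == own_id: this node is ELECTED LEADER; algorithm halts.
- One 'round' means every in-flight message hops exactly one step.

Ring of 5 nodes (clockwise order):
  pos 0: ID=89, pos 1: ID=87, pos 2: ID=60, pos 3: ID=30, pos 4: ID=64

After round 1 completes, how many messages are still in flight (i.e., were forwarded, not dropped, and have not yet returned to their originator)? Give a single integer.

Round 1: pos1(id87) recv 89: fwd; pos2(id60) recv 87: fwd; pos3(id30) recv 60: fwd; pos4(id64) recv 30: drop; pos0(id89) recv 64: drop
After round 1: 3 messages still in flight

Answer: 3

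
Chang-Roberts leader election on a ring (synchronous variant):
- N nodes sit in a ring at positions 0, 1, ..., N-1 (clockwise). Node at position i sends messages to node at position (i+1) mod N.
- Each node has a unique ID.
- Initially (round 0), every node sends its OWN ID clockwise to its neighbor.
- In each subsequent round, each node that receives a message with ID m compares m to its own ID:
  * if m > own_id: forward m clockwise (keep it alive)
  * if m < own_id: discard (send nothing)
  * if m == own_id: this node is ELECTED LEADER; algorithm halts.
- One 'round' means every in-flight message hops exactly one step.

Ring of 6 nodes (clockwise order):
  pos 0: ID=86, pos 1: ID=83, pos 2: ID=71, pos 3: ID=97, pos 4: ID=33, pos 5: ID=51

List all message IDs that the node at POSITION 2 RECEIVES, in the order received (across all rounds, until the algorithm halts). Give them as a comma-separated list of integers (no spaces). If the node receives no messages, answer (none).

Answer: 83,86,97

Derivation:
Round 1: pos1(id83) recv 86: fwd; pos2(id71) recv 83: fwd; pos3(id97) recv 71: drop; pos4(id33) recv 97: fwd; pos5(id51) recv 33: drop; pos0(id86) recv 51: drop
Round 2: pos2(id71) recv 86: fwd; pos3(id97) recv 83: drop; pos5(id51) recv 97: fwd
Round 3: pos3(id97) recv 86: drop; pos0(id86) recv 97: fwd
Round 4: pos1(id83) recv 97: fwd
Round 5: pos2(id71) recv 97: fwd
Round 6: pos3(id97) recv 97: ELECTED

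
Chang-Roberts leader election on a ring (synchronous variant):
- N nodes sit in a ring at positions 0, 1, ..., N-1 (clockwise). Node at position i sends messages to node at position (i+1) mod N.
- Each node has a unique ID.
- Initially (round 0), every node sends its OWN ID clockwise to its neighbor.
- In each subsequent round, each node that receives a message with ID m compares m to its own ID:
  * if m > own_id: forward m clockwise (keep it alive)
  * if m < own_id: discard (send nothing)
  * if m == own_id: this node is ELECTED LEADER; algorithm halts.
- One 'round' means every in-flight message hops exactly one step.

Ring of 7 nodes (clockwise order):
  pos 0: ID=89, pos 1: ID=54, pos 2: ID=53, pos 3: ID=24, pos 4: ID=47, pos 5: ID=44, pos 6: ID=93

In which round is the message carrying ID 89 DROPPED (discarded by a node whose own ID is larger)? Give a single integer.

Answer: 6

Derivation:
Round 1: pos1(id54) recv 89: fwd; pos2(id53) recv 54: fwd; pos3(id24) recv 53: fwd; pos4(id47) recv 24: drop; pos5(id44) recv 47: fwd; pos6(id93) recv 44: drop; pos0(id89) recv 93: fwd
Round 2: pos2(id53) recv 89: fwd; pos3(id24) recv 54: fwd; pos4(id47) recv 53: fwd; pos6(id93) recv 47: drop; pos1(id54) recv 93: fwd
Round 3: pos3(id24) recv 89: fwd; pos4(id47) recv 54: fwd; pos5(id44) recv 53: fwd; pos2(id53) recv 93: fwd
Round 4: pos4(id47) recv 89: fwd; pos5(id44) recv 54: fwd; pos6(id93) recv 53: drop; pos3(id24) recv 93: fwd
Round 5: pos5(id44) recv 89: fwd; pos6(id93) recv 54: drop; pos4(id47) recv 93: fwd
Round 6: pos6(id93) recv 89: drop; pos5(id44) recv 93: fwd
Round 7: pos6(id93) recv 93: ELECTED
Message ID 89 originates at pos 0; dropped at pos 6 in round 6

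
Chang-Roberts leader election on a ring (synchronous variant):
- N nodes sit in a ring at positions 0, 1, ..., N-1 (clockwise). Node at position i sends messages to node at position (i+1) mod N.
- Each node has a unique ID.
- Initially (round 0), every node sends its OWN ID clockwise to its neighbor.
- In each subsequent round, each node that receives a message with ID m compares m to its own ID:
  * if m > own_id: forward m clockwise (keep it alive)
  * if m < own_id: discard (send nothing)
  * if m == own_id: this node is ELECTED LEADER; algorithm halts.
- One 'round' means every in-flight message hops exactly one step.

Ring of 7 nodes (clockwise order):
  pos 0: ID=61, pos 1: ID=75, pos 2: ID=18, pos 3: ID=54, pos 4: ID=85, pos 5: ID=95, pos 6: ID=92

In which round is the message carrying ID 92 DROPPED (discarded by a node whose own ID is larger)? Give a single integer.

Round 1: pos1(id75) recv 61: drop; pos2(id18) recv 75: fwd; pos3(id54) recv 18: drop; pos4(id85) recv 54: drop; pos5(id95) recv 85: drop; pos6(id92) recv 95: fwd; pos0(id61) recv 92: fwd
Round 2: pos3(id54) recv 75: fwd; pos0(id61) recv 95: fwd; pos1(id75) recv 92: fwd
Round 3: pos4(id85) recv 75: drop; pos1(id75) recv 95: fwd; pos2(id18) recv 92: fwd
Round 4: pos2(id18) recv 95: fwd; pos3(id54) recv 92: fwd
Round 5: pos3(id54) recv 95: fwd; pos4(id85) recv 92: fwd
Round 6: pos4(id85) recv 95: fwd; pos5(id95) recv 92: drop
Round 7: pos5(id95) recv 95: ELECTED
Message ID 92 originates at pos 6; dropped at pos 5 in round 6

Answer: 6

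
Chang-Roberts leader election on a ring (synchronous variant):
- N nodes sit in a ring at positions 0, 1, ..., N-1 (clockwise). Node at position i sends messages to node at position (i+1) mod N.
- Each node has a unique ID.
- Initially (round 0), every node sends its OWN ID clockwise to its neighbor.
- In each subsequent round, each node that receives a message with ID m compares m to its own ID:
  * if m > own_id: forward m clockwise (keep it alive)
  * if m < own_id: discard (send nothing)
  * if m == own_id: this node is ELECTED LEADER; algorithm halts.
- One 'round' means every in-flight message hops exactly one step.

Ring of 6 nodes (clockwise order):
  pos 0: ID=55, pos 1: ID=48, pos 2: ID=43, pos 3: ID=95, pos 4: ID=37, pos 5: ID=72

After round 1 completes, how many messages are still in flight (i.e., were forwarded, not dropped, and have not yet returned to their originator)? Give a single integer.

Answer: 4

Derivation:
Round 1: pos1(id48) recv 55: fwd; pos2(id43) recv 48: fwd; pos3(id95) recv 43: drop; pos4(id37) recv 95: fwd; pos5(id72) recv 37: drop; pos0(id55) recv 72: fwd
After round 1: 4 messages still in flight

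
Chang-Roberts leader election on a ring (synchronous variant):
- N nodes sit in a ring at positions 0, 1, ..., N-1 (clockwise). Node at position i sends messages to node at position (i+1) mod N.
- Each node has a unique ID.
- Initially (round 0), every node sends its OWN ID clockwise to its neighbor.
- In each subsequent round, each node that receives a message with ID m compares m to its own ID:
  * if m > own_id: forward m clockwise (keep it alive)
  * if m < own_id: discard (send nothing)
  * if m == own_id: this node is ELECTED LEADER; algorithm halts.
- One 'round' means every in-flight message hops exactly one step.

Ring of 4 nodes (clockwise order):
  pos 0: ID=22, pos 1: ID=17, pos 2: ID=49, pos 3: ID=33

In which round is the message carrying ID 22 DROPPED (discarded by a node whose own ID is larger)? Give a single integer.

Answer: 2

Derivation:
Round 1: pos1(id17) recv 22: fwd; pos2(id49) recv 17: drop; pos3(id33) recv 49: fwd; pos0(id22) recv 33: fwd
Round 2: pos2(id49) recv 22: drop; pos0(id22) recv 49: fwd; pos1(id17) recv 33: fwd
Round 3: pos1(id17) recv 49: fwd; pos2(id49) recv 33: drop
Round 4: pos2(id49) recv 49: ELECTED
Message ID 22 originates at pos 0; dropped at pos 2 in round 2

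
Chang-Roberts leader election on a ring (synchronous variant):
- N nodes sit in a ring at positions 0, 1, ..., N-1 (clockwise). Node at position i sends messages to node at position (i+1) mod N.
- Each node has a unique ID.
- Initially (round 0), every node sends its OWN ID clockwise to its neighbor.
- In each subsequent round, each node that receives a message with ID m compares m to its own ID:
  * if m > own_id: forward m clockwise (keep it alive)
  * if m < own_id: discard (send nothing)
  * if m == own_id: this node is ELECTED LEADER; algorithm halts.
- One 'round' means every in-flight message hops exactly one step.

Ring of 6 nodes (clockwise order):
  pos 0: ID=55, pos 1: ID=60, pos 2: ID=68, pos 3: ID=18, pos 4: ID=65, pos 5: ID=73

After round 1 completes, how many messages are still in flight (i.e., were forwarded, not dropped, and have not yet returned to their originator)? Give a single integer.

Answer: 2

Derivation:
Round 1: pos1(id60) recv 55: drop; pos2(id68) recv 60: drop; pos3(id18) recv 68: fwd; pos4(id65) recv 18: drop; pos5(id73) recv 65: drop; pos0(id55) recv 73: fwd
After round 1: 2 messages still in flight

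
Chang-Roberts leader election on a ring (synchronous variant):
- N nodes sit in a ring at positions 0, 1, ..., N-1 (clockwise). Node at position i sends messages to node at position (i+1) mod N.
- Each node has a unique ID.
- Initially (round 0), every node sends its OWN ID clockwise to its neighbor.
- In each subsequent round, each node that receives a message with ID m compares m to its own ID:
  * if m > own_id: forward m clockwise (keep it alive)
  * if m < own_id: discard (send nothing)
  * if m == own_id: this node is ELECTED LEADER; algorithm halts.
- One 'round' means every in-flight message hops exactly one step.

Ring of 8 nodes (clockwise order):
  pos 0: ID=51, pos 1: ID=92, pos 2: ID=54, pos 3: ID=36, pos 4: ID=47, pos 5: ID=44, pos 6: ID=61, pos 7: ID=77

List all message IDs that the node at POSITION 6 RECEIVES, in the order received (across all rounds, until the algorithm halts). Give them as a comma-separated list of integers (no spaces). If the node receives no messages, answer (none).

Round 1: pos1(id92) recv 51: drop; pos2(id54) recv 92: fwd; pos3(id36) recv 54: fwd; pos4(id47) recv 36: drop; pos5(id44) recv 47: fwd; pos6(id61) recv 44: drop; pos7(id77) recv 61: drop; pos0(id51) recv 77: fwd
Round 2: pos3(id36) recv 92: fwd; pos4(id47) recv 54: fwd; pos6(id61) recv 47: drop; pos1(id92) recv 77: drop
Round 3: pos4(id47) recv 92: fwd; pos5(id44) recv 54: fwd
Round 4: pos5(id44) recv 92: fwd; pos6(id61) recv 54: drop
Round 5: pos6(id61) recv 92: fwd
Round 6: pos7(id77) recv 92: fwd
Round 7: pos0(id51) recv 92: fwd
Round 8: pos1(id92) recv 92: ELECTED

Answer: 44,47,54,92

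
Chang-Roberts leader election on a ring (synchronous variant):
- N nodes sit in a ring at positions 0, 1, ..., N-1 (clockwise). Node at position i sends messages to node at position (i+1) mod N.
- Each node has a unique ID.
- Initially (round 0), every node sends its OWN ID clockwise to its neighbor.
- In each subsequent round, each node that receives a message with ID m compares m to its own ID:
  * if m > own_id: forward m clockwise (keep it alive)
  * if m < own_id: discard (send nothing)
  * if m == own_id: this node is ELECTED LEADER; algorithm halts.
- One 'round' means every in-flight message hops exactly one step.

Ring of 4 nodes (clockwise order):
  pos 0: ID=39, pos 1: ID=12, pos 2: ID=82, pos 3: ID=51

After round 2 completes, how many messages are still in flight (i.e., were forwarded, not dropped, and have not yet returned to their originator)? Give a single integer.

Answer: 2

Derivation:
Round 1: pos1(id12) recv 39: fwd; pos2(id82) recv 12: drop; pos3(id51) recv 82: fwd; pos0(id39) recv 51: fwd
Round 2: pos2(id82) recv 39: drop; pos0(id39) recv 82: fwd; pos1(id12) recv 51: fwd
After round 2: 2 messages still in flight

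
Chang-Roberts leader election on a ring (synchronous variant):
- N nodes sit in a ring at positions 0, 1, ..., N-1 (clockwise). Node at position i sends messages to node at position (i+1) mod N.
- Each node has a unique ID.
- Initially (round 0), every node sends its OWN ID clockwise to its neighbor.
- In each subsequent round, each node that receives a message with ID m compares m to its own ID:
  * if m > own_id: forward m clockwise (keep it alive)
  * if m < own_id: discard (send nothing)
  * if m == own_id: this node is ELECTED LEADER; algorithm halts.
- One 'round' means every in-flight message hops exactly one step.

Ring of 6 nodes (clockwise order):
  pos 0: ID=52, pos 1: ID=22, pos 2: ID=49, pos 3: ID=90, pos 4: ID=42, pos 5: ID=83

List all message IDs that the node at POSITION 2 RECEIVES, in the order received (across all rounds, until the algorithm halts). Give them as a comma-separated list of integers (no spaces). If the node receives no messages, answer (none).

Round 1: pos1(id22) recv 52: fwd; pos2(id49) recv 22: drop; pos3(id90) recv 49: drop; pos4(id42) recv 90: fwd; pos5(id83) recv 42: drop; pos0(id52) recv 83: fwd
Round 2: pos2(id49) recv 52: fwd; pos5(id83) recv 90: fwd; pos1(id22) recv 83: fwd
Round 3: pos3(id90) recv 52: drop; pos0(id52) recv 90: fwd; pos2(id49) recv 83: fwd
Round 4: pos1(id22) recv 90: fwd; pos3(id90) recv 83: drop
Round 5: pos2(id49) recv 90: fwd
Round 6: pos3(id90) recv 90: ELECTED

Answer: 22,52,83,90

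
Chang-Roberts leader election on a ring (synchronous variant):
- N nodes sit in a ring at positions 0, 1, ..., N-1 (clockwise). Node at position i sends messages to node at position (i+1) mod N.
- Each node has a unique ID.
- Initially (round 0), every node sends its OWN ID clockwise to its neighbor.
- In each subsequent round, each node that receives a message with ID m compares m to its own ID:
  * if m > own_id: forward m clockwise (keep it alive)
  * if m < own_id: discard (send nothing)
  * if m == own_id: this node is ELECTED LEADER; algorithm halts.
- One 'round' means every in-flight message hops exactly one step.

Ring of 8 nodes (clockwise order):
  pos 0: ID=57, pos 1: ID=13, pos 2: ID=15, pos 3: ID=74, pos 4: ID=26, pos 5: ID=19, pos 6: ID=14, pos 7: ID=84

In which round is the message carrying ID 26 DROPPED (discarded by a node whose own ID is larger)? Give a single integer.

Round 1: pos1(id13) recv 57: fwd; pos2(id15) recv 13: drop; pos3(id74) recv 15: drop; pos4(id26) recv 74: fwd; pos5(id19) recv 26: fwd; pos6(id14) recv 19: fwd; pos7(id84) recv 14: drop; pos0(id57) recv 84: fwd
Round 2: pos2(id15) recv 57: fwd; pos5(id19) recv 74: fwd; pos6(id14) recv 26: fwd; pos7(id84) recv 19: drop; pos1(id13) recv 84: fwd
Round 3: pos3(id74) recv 57: drop; pos6(id14) recv 74: fwd; pos7(id84) recv 26: drop; pos2(id15) recv 84: fwd
Round 4: pos7(id84) recv 74: drop; pos3(id74) recv 84: fwd
Round 5: pos4(id26) recv 84: fwd
Round 6: pos5(id19) recv 84: fwd
Round 7: pos6(id14) recv 84: fwd
Round 8: pos7(id84) recv 84: ELECTED
Message ID 26 originates at pos 4; dropped at pos 7 in round 3

Answer: 3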